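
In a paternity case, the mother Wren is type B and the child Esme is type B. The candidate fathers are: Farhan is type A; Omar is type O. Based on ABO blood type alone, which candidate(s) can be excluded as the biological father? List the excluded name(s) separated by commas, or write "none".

A candidate is excluded only if no genotype consistent with his phenotype could produce a type B child with a type B mother.
Every candidate has at least one consistent genotype combination, so none can be excluded.

none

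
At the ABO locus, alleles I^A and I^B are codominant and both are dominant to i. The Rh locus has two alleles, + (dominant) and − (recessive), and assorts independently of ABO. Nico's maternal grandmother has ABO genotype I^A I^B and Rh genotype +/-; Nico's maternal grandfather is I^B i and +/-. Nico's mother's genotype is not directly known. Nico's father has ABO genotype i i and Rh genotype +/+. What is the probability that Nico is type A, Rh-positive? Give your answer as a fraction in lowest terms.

1/4

Nico's mother's ABO genotype from I^A I^B × I^B i: 1/4 I^A I^B, 1/4 I^A i, 1/4 I^B I^B, 1/4 I^B i.
Crossing each possibility with the father i i and summing P(type A): 1/4·1/2 + 1/4·1/2 + 1/4·0 + 1/4·0 = 1/4.
Similarly for Rh via the mother's Rh distribution: P(Rh+) = 1.
Independent loci: 1/4 × 1 = 1/4.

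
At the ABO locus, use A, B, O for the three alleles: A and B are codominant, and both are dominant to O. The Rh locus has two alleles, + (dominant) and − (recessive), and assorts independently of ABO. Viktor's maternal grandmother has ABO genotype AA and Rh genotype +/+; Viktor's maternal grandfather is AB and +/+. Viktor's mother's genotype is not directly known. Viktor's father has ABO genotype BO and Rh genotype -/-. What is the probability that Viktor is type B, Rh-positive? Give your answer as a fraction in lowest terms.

1/4

Viktor's mother's ABO genotype from AA × AB: 1/2 AA, 1/2 AB.
Crossing each possibility with the father BO and summing P(type B): 1/2·0 + 1/2·1/2 = 1/4.
Similarly for Rh via the mother's Rh distribution: P(Rh+) = 1.
Independent loci: 1/4 × 1 = 1/4.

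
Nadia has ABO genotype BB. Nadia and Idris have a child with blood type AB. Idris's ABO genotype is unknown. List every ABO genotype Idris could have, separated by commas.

For each candidate genotype of Idris, check whether crossing it with BB can produce every observed child phenotype.
  AA → possible child types {AB} ✓
  AB → possible child types {B, AB} ✓
  AO → possible child types {B, AB} ✓
  BB → possible child types {B} ✗
  BO → possible child types {B} ✗
  OO → possible child types {B} ✗

AA, AB, AO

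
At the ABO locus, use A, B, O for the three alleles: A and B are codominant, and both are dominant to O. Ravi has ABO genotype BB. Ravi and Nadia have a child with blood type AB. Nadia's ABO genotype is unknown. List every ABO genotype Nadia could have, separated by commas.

AA, AB, AO

For each candidate genotype of Nadia, check whether crossing it with BB can produce every observed child phenotype.
  AA → possible child types {AB} ✓
  AB → possible child types {B, AB} ✓
  AO → possible child types {B, AB} ✓
  BB → possible child types {B} ✗
  BO → possible child types {B} ✗
  OO → possible child types {B} ✗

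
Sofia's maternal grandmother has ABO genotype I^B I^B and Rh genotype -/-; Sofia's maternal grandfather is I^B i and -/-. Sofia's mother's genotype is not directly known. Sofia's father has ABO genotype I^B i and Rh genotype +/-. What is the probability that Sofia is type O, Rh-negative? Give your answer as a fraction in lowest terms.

1/16

Sofia's mother's ABO genotype from I^B I^B × I^B i: 1/2 I^B I^B, 1/2 I^B i.
Crossing each possibility with the father I^B i and summing P(type O): 1/2·0 + 1/2·1/4 = 1/8.
Similarly for Rh via the mother's Rh distribution: P(Rh-) = 1/2.
Independent loci: 1/8 × 1/2 = 1/16.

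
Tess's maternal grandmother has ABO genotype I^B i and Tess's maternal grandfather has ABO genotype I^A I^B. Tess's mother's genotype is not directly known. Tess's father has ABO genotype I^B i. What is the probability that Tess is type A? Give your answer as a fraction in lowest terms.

1/8

Tess's mother's ABO genotype from I^B i × I^A I^B: 1/4 I^A I^B, 1/4 I^A i, 1/4 I^B I^B, 1/4 I^B i.
Crossing each possibility with the father I^B i and summing P(type A): 1/4·1/4 + 1/4·1/4 + 1/4·0 + 1/4·0 = 1/8.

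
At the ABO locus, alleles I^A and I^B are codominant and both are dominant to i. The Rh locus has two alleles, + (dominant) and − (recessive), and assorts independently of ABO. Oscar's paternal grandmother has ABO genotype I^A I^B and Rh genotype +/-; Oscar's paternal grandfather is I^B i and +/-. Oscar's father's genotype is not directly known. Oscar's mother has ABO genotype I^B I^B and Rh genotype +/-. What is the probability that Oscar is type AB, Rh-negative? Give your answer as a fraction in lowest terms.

1/16

Oscar's father's ABO genotype from I^A I^B × I^B i: 1/4 I^A I^B, 1/4 I^A i, 1/4 I^B I^B, 1/4 I^B i.
Crossing each possibility with the mother I^B I^B and summing P(type AB): 1/4·1/2 + 1/4·1/2 + 1/4·0 + 1/4·0 = 1/4.
Similarly for Rh via the father's Rh distribution: P(Rh-) = 1/4.
Independent loci: 1/4 × 1/4 = 1/16.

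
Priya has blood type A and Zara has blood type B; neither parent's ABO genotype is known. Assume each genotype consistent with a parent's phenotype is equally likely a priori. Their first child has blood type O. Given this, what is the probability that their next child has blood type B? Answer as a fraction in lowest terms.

1/4

Possible genotypes: Priya ∈ {AA, AO}; Zara ∈ {BB, BO}.
Weight each parental genotype pair by prior × P(type-O child):
  AO × BO: posterior weight 1; P(next child type B) = 1/4.
Weighted sum = 1/4.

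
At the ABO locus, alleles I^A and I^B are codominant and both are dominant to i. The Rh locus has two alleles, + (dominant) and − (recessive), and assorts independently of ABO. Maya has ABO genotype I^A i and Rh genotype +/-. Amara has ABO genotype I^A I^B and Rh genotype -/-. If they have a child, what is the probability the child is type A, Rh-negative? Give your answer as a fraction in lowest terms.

1/4

ABO cross I^A i × I^A I^B → offspring phenotypes: 1/2 A, 1/4 B, 1/4 AB.
Rh cross +/- × -/- → 1/2 Rh+, 1/2 Rh-.
Independent loci: P(type A, Rh-negative) = 1/2 × 1/2 = 1/4.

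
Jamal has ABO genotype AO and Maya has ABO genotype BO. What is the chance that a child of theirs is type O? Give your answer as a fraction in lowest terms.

1/4

ABO cross AO × BO → offspring phenotypes: 1/4 O, 1/4 A, 1/4 B, 1/4 AB.
So P(type O) = 1/4.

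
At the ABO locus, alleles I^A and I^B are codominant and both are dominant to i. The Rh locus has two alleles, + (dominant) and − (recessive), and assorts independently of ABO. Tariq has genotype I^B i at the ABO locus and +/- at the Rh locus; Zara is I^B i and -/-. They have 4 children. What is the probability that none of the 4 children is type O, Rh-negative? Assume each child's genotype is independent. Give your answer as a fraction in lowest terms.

ABO cross I^B i × I^B i → 1/4 O, 3/4 B.
Rh cross +/- × -/- → 1/2 Rh+, 1/2 Rh-; so P(type O, Rh-negative) = 1/4 × 1/2 = 1/8 per child.
P(not type O, Rh-negative) = 7/8 for one child; (7/8)^4 = 2401/4096.

2401/4096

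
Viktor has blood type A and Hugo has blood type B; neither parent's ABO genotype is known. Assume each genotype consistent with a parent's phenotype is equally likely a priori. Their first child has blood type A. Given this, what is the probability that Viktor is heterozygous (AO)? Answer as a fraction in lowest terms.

Possible genotypes: Viktor ∈ {AA, AO}; Hugo ∈ {BB, BO}.
Weight each parental genotype pair by prior × P(type-A child):
  AA × BO: posterior weight 2/3.
  AO × BO: posterior weight 1/3.
Sum the posterior weight over pairs where Viktor is AO: 1/3.

1/3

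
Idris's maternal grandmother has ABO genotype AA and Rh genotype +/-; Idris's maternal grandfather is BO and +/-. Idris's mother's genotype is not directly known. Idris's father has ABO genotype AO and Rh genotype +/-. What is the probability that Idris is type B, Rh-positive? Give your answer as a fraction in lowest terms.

Idris's mother's ABO genotype from AA × BO: 1/2 AB, 1/2 AO.
Crossing each possibility with the father AO and summing P(type B): 1/2·1/4 + 1/2·0 = 1/8.
Similarly for Rh via the mother's Rh distribution: P(Rh+) = 3/4.
Independent loci: 1/8 × 3/4 = 3/32.

3/32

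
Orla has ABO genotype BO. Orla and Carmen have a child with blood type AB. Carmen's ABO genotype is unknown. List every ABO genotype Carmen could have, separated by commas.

For each candidate genotype of Carmen, check whether crossing it with BO can produce every observed child phenotype.
  AA → possible child types {A, AB} ✓
  AB → possible child types {A, B, AB} ✓
  AO → possible child types {O, A, B, AB} ✓
  BB → possible child types {B} ✗
  BO → possible child types {O, B} ✗
  OO → possible child types {O, B} ✗

AA, AB, AO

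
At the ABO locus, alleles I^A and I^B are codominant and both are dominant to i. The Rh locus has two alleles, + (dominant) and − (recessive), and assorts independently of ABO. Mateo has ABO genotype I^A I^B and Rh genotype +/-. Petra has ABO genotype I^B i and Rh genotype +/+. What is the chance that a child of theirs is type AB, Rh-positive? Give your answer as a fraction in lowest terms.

ABO cross I^A I^B × I^B i → offspring phenotypes: 1/4 A, 1/2 B, 1/4 AB.
Rh cross +/- × +/+ → 1 Rh+.
Independent loci: P(type AB, Rh-positive) = 1/4 × 1 = 1/4.

1/4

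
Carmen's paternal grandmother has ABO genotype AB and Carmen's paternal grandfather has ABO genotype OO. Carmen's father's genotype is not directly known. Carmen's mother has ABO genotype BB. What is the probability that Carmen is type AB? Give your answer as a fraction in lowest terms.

1/4

Carmen's father's ABO genotype from AB × OO: 1/2 AO, 1/2 BO.
Crossing each possibility with the mother BB and summing P(type AB): 1/2·1/2 + 1/2·0 = 1/4.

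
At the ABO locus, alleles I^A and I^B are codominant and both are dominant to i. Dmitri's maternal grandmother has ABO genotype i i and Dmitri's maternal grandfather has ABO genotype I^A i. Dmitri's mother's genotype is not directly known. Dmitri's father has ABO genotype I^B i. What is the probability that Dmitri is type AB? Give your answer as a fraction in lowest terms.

Dmitri's mother's ABO genotype from i i × I^A i: 1/2 I^A i, 1/2 i i.
Crossing each possibility with the father I^B i and summing P(type AB): 1/2·1/4 + 1/2·0 = 1/8.

1/8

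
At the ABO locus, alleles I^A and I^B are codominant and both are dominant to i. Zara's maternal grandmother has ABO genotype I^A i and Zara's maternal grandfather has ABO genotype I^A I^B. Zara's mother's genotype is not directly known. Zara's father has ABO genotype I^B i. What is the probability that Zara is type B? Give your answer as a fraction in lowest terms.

3/8

Zara's mother's ABO genotype from I^A i × I^A I^B: 1/4 I^A I^A, 1/4 I^A I^B, 1/4 I^A i, 1/4 I^B i.
Crossing each possibility with the father I^B i and summing P(type B): 1/4·0 + 1/4·1/2 + 1/4·1/4 + 1/4·3/4 = 3/8.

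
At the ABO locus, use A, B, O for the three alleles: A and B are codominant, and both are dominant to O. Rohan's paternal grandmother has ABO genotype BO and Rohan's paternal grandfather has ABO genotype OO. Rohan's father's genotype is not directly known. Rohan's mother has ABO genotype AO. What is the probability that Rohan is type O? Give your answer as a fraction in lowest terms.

3/8

Rohan's father's ABO genotype from BO × OO: 1/2 BO, 1/2 OO.
Crossing each possibility with the mother AO and summing P(type O): 1/2·1/4 + 1/2·1/2 = 3/8.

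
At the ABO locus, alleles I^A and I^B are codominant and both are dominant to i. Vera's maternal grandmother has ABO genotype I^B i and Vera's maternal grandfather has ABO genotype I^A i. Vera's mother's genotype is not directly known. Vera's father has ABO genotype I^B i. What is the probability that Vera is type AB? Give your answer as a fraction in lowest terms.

Vera's mother's ABO genotype from I^B i × I^A i: 1/4 I^A I^B, 1/4 I^A i, 1/4 I^B i, 1/4 i i.
Crossing each possibility with the father I^B i and summing P(type AB): 1/4·1/4 + 1/4·1/4 + 1/4·0 + 1/4·0 = 1/8.

1/8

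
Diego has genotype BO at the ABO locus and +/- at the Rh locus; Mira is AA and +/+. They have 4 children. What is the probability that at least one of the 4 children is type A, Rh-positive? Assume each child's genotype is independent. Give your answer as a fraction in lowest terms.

ABO cross BO × AA → 1/2 A, 1/2 AB.
Rh cross +/- × +/+ → 1 Rh+; so P(type A, Rh-positive) = 1/2 × 1 = 1/2 per child.
P(none) = (1/2)^4 = 1/16; P(at least one) = 1 − 1/16 = 15/16.

15/16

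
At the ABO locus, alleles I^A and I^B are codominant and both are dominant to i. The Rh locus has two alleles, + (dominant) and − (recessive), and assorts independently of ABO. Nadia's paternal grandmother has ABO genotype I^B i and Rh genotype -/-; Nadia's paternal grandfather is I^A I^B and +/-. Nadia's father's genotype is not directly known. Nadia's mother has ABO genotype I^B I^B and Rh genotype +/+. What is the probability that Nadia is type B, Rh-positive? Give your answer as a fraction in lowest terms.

Nadia's father's ABO genotype from I^B i × I^A I^B: 1/4 I^A I^B, 1/4 I^A i, 1/4 I^B I^B, 1/4 I^B i.
Crossing each possibility with the mother I^B I^B and summing P(type B): 1/4·1/2 + 1/4·1/2 + 1/4·1 + 1/4·1 = 3/4.
Similarly for Rh via the father's Rh distribution: P(Rh+) = 1.
Independent loci: 3/4 × 1 = 3/4.

3/4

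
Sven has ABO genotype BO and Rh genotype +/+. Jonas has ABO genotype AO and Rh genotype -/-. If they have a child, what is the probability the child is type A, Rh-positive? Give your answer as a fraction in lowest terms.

1/4

ABO cross BO × AO → offspring phenotypes: 1/4 O, 1/4 A, 1/4 B, 1/4 AB.
Rh cross +/+ × -/- → 1 Rh+.
Independent loci: P(type A, Rh-positive) = 1/4 × 1 = 1/4.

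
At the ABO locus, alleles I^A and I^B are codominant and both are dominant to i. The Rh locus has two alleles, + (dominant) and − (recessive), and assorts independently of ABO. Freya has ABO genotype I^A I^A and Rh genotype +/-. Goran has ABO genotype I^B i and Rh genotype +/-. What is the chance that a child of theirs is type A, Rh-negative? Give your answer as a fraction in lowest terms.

ABO cross I^A I^A × I^B i → offspring phenotypes: 1/2 A, 1/2 AB.
Rh cross +/- × +/- → 3/4 Rh+, 1/4 Rh-.
Independent loci: P(type A, Rh-negative) = 1/2 × 1/4 = 1/8.

1/8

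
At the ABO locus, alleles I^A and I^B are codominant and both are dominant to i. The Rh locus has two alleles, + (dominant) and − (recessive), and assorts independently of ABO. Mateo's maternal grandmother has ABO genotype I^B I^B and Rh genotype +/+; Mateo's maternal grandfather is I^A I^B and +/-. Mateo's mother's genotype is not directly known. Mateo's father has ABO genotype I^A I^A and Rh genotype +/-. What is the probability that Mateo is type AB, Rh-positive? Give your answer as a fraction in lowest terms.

Mateo's mother's ABO genotype from I^B I^B × I^A I^B: 1/2 I^A I^B, 1/2 I^B I^B.
Crossing each possibility with the father I^A I^A and summing P(type AB): 1/2·1/2 + 1/2·1 = 3/4.
Similarly for Rh via the mother's Rh distribution: P(Rh+) = 7/8.
Independent loci: 3/4 × 7/8 = 21/32.

21/32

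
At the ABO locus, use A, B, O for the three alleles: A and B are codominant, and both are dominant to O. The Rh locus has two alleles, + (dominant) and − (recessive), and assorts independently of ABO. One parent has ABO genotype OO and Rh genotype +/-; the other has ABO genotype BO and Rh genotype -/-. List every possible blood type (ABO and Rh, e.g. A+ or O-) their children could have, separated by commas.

Gametes from OO × BO give offspring ABO genotypes BO, OO, i.e. phenotypes O, B.
Rh cross +/- × -/- → phenotypes Rh+, Rh-.
Combining independently: O+, O-, B+, B-.

O+, O-, B+, B-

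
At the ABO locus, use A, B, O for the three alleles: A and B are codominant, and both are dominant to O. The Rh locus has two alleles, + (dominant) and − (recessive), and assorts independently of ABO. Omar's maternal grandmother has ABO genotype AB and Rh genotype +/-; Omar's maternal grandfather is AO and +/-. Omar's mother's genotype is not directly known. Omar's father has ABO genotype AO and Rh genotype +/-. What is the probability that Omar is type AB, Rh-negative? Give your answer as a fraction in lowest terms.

Omar's mother's ABO genotype from AB × AO: 1/4 AA, 1/4 AB, 1/4 AO, 1/4 BO.
Crossing each possibility with the father AO and summing P(type AB): 1/4·0 + 1/4·1/4 + 1/4·0 + 1/4·1/4 = 1/8.
Similarly for Rh via the mother's Rh distribution: P(Rh-) = 1/4.
Independent loci: 1/8 × 1/4 = 1/32.

1/32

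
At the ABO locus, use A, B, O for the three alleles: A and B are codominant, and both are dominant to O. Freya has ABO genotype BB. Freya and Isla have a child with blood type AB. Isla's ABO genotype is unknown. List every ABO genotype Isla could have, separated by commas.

For each candidate genotype of Isla, check whether crossing it with BB can produce every observed child phenotype.
  AA → possible child types {AB} ✓
  AB → possible child types {B, AB} ✓
  AO → possible child types {B, AB} ✓
  BB → possible child types {B} ✗
  BO → possible child types {B} ✗
  OO → possible child types {B} ✗

AA, AB, AO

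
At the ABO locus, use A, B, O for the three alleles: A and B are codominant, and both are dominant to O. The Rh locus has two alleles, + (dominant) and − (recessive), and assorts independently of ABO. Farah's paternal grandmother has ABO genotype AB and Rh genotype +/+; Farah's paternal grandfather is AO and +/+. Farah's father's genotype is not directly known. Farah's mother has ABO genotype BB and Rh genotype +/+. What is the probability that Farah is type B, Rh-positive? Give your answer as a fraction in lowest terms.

1/2

Farah's father's ABO genotype from AB × AO: 1/4 AA, 1/4 AB, 1/4 AO, 1/4 BO.
Crossing each possibility with the mother BB and summing P(type B): 1/4·0 + 1/4·1/2 + 1/4·1/2 + 1/4·1 = 1/2.
Similarly for Rh via the father's Rh distribution: P(Rh+) = 1.
Independent loci: 1/2 × 1 = 1/2.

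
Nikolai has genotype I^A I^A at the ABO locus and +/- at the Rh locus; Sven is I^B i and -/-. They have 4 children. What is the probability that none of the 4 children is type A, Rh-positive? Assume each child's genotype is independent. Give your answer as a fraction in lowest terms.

ABO cross I^A I^A × I^B i → 1/2 A, 1/2 AB.
Rh cross +/- × -/- → 1/2 Rh+, 1/2 Rh-; so P(type A, Rh-positive) = 1/2 × 1/2 = 1/4 per child.
P(not type A, Rh-positive) = 3/4 for one child; (3/4)^4 = 81/256.

81/256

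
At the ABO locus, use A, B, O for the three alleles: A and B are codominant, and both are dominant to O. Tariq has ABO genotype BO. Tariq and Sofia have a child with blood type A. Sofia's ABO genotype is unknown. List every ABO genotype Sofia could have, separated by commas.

AA, AB, AO

For each candidate genotype of Sofia, check whether crossing it with BO can produce every observed child phenotype.
  AA → possible child types {A, AB} ✓
  AB → possible child types {A, B, AB} ✓
  AO → possible child types {O, A, B, AB} ✓
  BB → possible child types {B} ✗
  BO → possible child types {O, B} ✗
  OO → possible child types {O, B} ✗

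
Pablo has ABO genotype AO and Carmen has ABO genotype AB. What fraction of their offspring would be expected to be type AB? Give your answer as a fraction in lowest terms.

1/4

ABO cross AO × AB → offspring phenotypes: 1/2 A, 1/4 B, 1/4 AB.
So P(type AB) = 1/4.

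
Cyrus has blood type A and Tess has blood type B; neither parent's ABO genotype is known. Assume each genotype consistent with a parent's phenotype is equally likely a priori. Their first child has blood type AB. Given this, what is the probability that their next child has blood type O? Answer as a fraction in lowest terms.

Possible genotypes: Cyrus ∈ {AA, AO}; Tess ∈ {BB, BO}.
Weight each parental genotype pair by prior × P(type-AB child):
  AA × BB: posterior weight 4/9; P(next child type O) = 0.
  AA × BO: posterior weight 2/9; P(next child type O) = 0.
  AO × BB: posterior weight 2/9; P(next child type O) = 0.
  AO × BO: posterior weight 1/9; P(next child type O) = 1/4.
Weighted sum = 1/36.

1/36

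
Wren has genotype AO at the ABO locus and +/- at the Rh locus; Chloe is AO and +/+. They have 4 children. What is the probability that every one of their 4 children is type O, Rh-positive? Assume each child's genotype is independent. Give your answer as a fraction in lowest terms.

ABO cross AO × AO → 1/4 O, 3/4 A.
Rh cross +/- × +/+ → 1 Rh+; so P(type O, Rh-positive) = 1/4 × 1 = 1/4 per child.
All 4 independent: (1/4)^4 = 1/256.

1/256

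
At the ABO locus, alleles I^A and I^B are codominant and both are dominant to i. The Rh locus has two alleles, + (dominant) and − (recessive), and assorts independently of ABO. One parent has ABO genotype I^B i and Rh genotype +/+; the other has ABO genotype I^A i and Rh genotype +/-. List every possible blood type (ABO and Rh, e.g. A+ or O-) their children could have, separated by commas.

Gametes from I^B i × I^A i give offspring ABO genotypes I^A I^B, I^A i, I^B i, i i, i.e. phenotypes O, A, B, AB.
Rh cross +/+ × +/- → phenotypes Rh+.
Combining independently: O+, A+, B+, AB+.

O+, A+, B+, AB+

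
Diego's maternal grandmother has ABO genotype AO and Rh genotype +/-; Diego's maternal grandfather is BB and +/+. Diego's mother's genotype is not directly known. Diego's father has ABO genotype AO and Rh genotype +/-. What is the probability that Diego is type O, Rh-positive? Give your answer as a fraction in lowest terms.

Diego's mother's ABO genotype from AO × BB: 1/2 AB, 1/2 BO.
Crossing each possibility with the father AO and summing P(type O): 1/2·0 + 1/2·1/4 = 1/8.
Similarly for Rh via the mother's Rh distribution: P(Rh+) = 7/8.
Independent loci: 1/8 × 7/8 = 7/64.

7/64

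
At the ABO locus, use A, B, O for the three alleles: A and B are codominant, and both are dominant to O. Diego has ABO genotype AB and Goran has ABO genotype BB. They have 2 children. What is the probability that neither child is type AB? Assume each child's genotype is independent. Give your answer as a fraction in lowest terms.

1/4

ABO cross AB × BB → 1/2 B, 1/2 AB.
So P(type AB) = 1/2 per child.
P(not type AB) = 1/2 for one child; (1/2)^2 = 1/4.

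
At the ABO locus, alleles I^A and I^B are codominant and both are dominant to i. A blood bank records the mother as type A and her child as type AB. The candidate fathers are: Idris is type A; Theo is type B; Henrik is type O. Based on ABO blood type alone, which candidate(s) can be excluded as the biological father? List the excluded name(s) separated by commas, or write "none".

Idris, Henrik

A candidate is excluded only if no genotype consistent with his phenotype could produce a type AB child with a type A mother.
Idris (type A): no genotype consistent with that phenotype can produce a type-AB child with a type-A mother.
Henrik (type O): no genotype consistent with that phenotype can produce a type-AB child with a type-A mother.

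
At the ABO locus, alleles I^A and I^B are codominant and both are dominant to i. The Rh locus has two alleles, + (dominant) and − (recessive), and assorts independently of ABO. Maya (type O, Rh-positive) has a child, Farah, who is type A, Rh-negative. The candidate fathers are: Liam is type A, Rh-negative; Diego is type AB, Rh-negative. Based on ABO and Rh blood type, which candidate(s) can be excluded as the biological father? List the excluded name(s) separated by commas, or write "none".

A candidate is excluded only if no genotype consistent with his phenotype could produce a type A, Rh-negative child with a type O, Rh-positive mother.
Every candidate has at least one consistent genotype combination, so none can be excluded.

none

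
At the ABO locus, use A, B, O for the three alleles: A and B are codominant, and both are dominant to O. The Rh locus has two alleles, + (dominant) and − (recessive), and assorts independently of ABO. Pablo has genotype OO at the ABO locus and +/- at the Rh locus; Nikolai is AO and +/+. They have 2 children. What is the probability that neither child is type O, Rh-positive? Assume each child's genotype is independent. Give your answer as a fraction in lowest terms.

ABO cross OO × AO → 1/2 O, 1/2 A.
Rh cross +/- × +/+ → 1 Rh+; so P(type O, Rh-positive) = 1/2 × 1 = 1/2 per child.
P(not type O, Rh-positive) = 1/2 for one child; (1/2)^2 = 1/4.

1/4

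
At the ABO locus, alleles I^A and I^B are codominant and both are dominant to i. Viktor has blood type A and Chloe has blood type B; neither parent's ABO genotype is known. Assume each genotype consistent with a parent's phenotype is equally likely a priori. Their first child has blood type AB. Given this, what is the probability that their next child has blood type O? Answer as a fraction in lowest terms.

1/36

Possible genotypes: Viktor ∈ {I^A I^A, I^A i}; Chloe ∈ {I^B I^B, I^B i}.
Weight each parental genotype pair by prior × P(type-AB child):
  I^A I^A × I^B I^B: posterior weight 4/9; P(next child type O) = 0.
  I^A I^A × I^B i: posterior weight 2/9; P(next child type O) = 0.
  I^A i × I^B I^B: posterior weight 2/9; P(next child type O) = 0.
  I^A i × I^B i: posterior weight 1/9; P(next child type O) = 1/4.
Weighted sum = 1/36.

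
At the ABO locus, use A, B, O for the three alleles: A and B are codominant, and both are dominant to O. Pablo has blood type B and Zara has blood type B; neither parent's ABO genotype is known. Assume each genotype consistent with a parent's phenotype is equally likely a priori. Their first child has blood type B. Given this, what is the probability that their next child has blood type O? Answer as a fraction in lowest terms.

1/20

Possible genotypes: Pablo ∈ {BB, BO}; Zara ∈ {BB, BO}.
Weight each parental genotype pair by prior × P(type-B child):
  BB × BB: posterior weight 4/15; P(next child type O) = 0.
  BB × BO: posterior weight 4/15; P(next child type O) = 0.
  BO × BB: posterior weight 4/15; P(next child type O) = 0.
  BO × BO: posterior weight 1/5; P(next child type O) = 1/4.
Weighted sum = 1/20.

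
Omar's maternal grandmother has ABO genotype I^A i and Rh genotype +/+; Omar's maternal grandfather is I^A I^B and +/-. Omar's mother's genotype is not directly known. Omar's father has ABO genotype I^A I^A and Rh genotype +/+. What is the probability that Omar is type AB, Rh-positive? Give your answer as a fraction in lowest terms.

Omar's mother's ABO genotype from I^A i × I^A I^B: 1/4 I^A I^A, 1/4 I^A I^B, 1/4 I^A i, 1/4 I^B i.
Crossing each possibility with the father I^A I^A and summing P(type AB): 1/4·0 + 1/4·1/2 + 1/4·0 + 1/4·1/2 = 1/4.
Similarly for Rh via the mother's Rh distribution: P(Rh+) = 1.
Independent loci: 1/4 × 1 = 1/4.

1/4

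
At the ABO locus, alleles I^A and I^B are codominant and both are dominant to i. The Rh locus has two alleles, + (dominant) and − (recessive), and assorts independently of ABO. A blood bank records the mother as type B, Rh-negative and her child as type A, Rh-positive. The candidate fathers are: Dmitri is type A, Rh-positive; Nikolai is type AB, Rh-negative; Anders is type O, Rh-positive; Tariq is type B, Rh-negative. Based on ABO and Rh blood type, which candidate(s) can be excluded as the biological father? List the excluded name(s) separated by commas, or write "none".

A candidate is excluded only if no genotype consistent with his phenotype could produce a type A, Rh-positive child with a type B, Rh-negative mother.
Nikolai (type AB, Rh-): no genotype consistent with that phenotype can produce a type-A Rh+ child with a type-B mother.
Anders (type O, Rh+): no genotype consistent with that phenotype can produce a type-A Rh+ child with a type-B mother.
Tariq (type B, Rh-): no genotype consistent with that phenotype can produce a type-A Rh+ child with a type-B mother.

Nikolai, Anders, Tariq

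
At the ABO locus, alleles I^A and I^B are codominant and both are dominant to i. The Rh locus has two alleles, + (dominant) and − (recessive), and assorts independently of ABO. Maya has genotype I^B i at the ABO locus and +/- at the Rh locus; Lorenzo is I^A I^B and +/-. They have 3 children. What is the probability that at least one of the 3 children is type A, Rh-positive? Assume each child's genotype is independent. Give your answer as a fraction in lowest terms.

1899/4096

ABO cross I^B i × I^A I^B → 1/4 A, 1/2 B, 1/4 AB.
Rh cross +/- × +/- → 3/4 Rh+, 1/4 Rh-; so P(type A, Rh-positive) = 1/4 × 3/4 = 3/16 per child.
P(none) = (13/16)^3 = 2197/4096; P(at least one) = 1 − 2197/4096 = 1899/4096.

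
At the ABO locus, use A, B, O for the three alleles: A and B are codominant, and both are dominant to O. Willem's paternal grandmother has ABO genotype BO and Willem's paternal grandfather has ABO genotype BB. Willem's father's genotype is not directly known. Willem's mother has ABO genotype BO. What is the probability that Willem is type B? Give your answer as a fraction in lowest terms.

Willem's father's ABO genotype from BO × BB: 1/2 BB, 1/2 BO.
Crossing each possibility with the mother BO and summing P(type B): 1/2·1 + 1/2·3/4 = 7/8.

7/8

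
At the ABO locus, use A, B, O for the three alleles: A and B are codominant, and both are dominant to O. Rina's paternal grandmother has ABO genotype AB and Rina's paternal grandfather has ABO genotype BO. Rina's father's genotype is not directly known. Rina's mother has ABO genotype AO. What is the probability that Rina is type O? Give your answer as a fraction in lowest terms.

1/8

Rina's father's ABO genotype from AB × BO: 1/4 AB, 1/4 AO, 1/4 BB, 1/4 BO.
Crossing each possibility with the mother AO and summing P(type O): 1/4·0 + 1/4·1/4 + 1/4·0 + 1/4·1/4 = 1/8.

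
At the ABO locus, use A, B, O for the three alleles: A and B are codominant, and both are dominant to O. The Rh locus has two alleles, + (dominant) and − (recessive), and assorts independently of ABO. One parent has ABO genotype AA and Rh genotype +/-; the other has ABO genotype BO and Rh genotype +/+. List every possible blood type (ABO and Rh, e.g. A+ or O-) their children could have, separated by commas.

A+, AB+

Gametes from AA × BO give offspring ABO genotypes AB, AO, i.e. phenotypes A, AB.
Rh cross +/- × +/+ → phenotypes Rh+.
Combining independently: A+, AB+.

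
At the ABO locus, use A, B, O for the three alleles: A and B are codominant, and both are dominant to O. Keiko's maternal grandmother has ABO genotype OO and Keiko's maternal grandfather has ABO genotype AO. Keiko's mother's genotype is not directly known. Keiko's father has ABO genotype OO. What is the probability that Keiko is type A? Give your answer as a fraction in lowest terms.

1/4

Keiko's mother's ABO genotype from OO × AO: 1/2 AO, 1/2 OO.
Crossing each possibility with the father OO and summing P(type A): 1/2·1/2 + 1/2·0 = 1/4.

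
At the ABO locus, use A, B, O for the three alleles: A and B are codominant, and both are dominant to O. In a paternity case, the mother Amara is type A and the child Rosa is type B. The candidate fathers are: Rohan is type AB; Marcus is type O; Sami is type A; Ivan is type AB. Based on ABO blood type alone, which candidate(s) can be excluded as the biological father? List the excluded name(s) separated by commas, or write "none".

A candidate is excluded only if no genotype consistent with his phenotype could produce a type B child with a type A mother.
Marcus (type O): no genotype consistent with that phenotype can produce a type-B child with a type-A mother.
Sami (type A): no genotype consistent with that phenotype can produce a type-B child with a type-A mother.

Marcus, Sami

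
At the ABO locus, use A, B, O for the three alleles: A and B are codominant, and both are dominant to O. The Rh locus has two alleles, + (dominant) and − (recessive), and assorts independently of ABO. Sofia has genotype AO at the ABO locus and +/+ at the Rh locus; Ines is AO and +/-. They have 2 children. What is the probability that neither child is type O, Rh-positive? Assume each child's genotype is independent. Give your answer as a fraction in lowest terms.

ABO cross AO × AO → 1/4 O, 3/4 A.
Rh cross +/+ × +/- → 1 Rh+; so P(type O, Rh-positive) = 1/4 × 1 = 1/4 per child.
P(not type O, Rh-positive) = 3/4 for one child; (3/4)^2 = 9/16.

9/16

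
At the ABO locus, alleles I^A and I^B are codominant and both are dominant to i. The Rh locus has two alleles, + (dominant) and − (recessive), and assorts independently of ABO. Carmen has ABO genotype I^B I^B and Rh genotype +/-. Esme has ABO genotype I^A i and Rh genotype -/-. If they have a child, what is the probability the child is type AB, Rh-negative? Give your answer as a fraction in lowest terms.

ABO cross I^B I^B × I^A i → offspring phenotypes: 1/2 B, 1/2 AB.
Rh cross +/- × -/- → 1/2 Rh+, 1/2 Rh-.
Independent loci: P(type AB, Rh-negative) = 1/2 × 1/2 = 1/4.

1/4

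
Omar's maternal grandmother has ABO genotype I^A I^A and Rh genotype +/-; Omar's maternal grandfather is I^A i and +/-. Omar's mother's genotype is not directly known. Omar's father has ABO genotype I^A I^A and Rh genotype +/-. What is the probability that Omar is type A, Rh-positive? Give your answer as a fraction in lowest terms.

3/4

Omar's mother's ABO genotype from I^A I^A × I^A i: 1/2 I^A I^A, 1/2 I^A i.
Crossing each possibility with the father I^A I^A and summing P(type A): 1/2·1 + 1/2·1 = 1.
Similarly for Rh via the mother's Rh distribution: P(Rh+) = 3/4.
Independent loci: 1 × 3/4 = 3/4.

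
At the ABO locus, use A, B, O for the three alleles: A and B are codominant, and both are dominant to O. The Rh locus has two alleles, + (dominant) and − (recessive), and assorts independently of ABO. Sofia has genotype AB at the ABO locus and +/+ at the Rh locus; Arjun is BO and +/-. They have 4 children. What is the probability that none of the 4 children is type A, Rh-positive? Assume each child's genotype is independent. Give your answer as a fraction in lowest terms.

ABO cross AB × BO → 1/4 A, 1/2 B, 1/4 AB.
Rh cross +/+ × +/- → 1 Rh+; so P(type A, Rh-positive) = 1/4 × 1 = 1/4 per child.
P(not type A, Rh-positive) = 3/4 for one child; (3/4)^4 = 81/256.

81/256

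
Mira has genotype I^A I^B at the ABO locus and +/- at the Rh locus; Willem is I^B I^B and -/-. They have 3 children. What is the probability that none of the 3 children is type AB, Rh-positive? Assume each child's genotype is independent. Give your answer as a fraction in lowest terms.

27/64

ABO cross I^A I^B × I^B I^B → 1/2 B, 1/2 AB.
Rh cross +/- × -/- → 1/2 Rh+, 1/2 Rh-; so P(type AB, Rh-positive) = 1/2 × 1/2 = 1/4 per child.
P(not type AB, Rh-positive) = 3/4 for one child; (3/4)^3 = 27/64.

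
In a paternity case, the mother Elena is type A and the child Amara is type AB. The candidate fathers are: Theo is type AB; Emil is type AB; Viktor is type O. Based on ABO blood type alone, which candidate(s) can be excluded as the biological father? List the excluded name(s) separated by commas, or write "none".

Viktor

A candidate is excluded only if no genotype consistent with his phenotype could produce a type AB child with a type A mother.
Viktor (type O): no genotype consistent with that phenotype can produce a type-AB child with a type-A mother.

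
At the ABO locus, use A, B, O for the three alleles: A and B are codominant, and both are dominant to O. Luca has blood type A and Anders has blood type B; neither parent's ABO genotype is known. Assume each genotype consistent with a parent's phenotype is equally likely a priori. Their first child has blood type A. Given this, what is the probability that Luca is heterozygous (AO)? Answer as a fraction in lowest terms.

Possible genotypes: Luca ∈ {AA, AO}; Anders ∈ {BB, BO}.
Weight each parental genotype pair by prior × P(type-A child):
  AA × BO: posterior weight 2/3.
  AO × BO: posterior weight 1/3.
Sum the posterior weight over pairs where Luca is AO: 1/3.

1/3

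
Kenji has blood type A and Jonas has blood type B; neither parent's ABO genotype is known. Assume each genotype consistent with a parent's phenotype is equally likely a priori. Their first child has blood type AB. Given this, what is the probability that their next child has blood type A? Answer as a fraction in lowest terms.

Possible genotypes: Kenji ∈ {I^A I^A, I^A i}; Jonas ∈ {I^B I^B, I^B i}.
Weight each parental genotype pair by prior × P(type-AB child):
  I^A I^A × I^B I^B: posterior weight 4/9; P(next child type A) = 0.
  I^A I^A × I^B i: posterior weight 2/9; P(next child type A) = 1/2.
  I^A i × I^B I^B: posterior weight 2/9; P(next child type A) = 0.
  I^A i × I^B i: posterior weight 1/9; P(next child type A) = 1/4.
Weighted sum = 5/36.

5/36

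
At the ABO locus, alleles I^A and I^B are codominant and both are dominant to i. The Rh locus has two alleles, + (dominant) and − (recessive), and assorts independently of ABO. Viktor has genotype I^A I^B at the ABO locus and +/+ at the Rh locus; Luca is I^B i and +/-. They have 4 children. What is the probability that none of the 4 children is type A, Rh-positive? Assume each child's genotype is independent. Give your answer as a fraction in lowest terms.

81/256

ABO cross I^A I^B × I^B i → 1/4 A, 1/2 B, 1/4 AB.
Rh cross +/+ × +/- → 1 Rh+; so P(type A, Rh-positive) = 1/4 × 1 = 1/4 per child.
P(not type A, Rh-positive) = 3/4 for one child; (3/4)^4 = 81/256.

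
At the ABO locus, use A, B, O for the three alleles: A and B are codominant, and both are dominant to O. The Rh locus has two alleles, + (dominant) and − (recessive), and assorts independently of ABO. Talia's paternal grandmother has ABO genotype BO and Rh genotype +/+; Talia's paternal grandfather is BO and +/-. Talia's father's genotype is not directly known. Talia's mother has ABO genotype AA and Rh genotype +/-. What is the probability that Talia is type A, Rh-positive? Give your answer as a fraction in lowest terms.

7/16

Talia's father's ABO genotype from BO × BO: 1/4 BB, 1/2 BO, 1/4 OO.
Crossing each possibility with the mother AA and summing P(type A): 1/4·0 + 1/2·1/2 + 1/4·1 = 1/2.
Similarly for Rh via the father's Rh distribution: P(Rh+) = 7/8.
Independent loci: 1/2 × 7/8 = 7/16.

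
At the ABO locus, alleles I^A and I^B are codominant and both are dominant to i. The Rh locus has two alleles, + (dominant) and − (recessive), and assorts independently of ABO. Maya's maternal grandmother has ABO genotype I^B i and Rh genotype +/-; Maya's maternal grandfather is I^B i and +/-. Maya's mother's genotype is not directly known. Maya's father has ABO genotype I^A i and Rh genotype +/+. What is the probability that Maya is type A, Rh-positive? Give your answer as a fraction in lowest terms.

Maya's mother's ABO genotype from I^B i × I^B i: 1/4 I^B I^B, 1/2 I^B i, 1/4 i i.
Crossing each possibility with the father I^A i and summing P(type A): 1/4·0 + 1/2·1/4 + 1/4·1/2 = 1/4.
Similarly for Rh via the mother's Rh distribution: P(Rh+) = 1.
Independent loci: 1/4 × 1 = 1/4.

1/4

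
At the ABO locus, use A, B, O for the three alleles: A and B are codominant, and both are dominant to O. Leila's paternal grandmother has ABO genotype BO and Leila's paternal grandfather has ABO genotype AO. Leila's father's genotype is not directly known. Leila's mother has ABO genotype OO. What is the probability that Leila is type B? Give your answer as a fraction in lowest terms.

1/4

Leila's father's ABO genotype from BO × AO: 1/4 AB, 1/4 AO, 1/4 BO, 1/4 OO.
Crossing each possibility with the mother OO and summing P(type B): 1/4·1/2 + 1/4·0 + 1/4·1/2 + 1/4·0 = 1/4.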